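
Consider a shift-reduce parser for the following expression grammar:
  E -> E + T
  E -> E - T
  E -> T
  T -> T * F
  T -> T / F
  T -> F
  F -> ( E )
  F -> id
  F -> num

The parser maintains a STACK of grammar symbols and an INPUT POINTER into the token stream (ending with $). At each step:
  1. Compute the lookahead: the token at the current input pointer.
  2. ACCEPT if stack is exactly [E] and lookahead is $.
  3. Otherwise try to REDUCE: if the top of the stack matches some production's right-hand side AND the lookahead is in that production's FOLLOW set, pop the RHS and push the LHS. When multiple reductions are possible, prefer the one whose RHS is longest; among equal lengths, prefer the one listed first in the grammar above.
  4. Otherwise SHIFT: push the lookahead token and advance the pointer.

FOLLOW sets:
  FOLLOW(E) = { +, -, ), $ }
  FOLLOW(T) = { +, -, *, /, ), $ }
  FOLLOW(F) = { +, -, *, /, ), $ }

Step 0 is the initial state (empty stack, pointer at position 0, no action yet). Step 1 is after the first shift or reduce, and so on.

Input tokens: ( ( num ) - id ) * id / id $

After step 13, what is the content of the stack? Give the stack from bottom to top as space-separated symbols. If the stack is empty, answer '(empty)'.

Step 1: shift (. Stack=[(] ptr=1 lookahead=( remaining=[( num ) - id ) * id / id $]
Step 2: shift (. Stack=[( (] ptr=2 lookahead=num remaining=[num ) - id ) * id / id $]
Step 3: shift num. Stack=[( ( num] ptr=3 lookahead=) remaining=[) - id ) * id / id $]
Step 4: reduce F->num. Stack=[( ( F] ptr=3 lookahead=) remaining=[) - id ) * id / id $]
Step 5: reduce T->F. Stack=[( ( T] ptr=3 lookahead=) remaining=[) - id ) * id / id $]
Step 6: reduce E->T. Stack=[( ( E] ptr=3 lookahead=) remaining=[) - id ) * id / id $]
Step 7: shift ). Stack=[( ( E )] ptr=4 lookahead=- remaining=[- id ) * id / id $]
Step 8: reduce F->( E ). Stack=[( F] ptr=4 lookahead=- remaining=[- id ) * id / id $]
Step 9: reduce T->F. Stack=[( T] ptr=4 lookahead=- remaining=[- id ) * id / id $]
Step 10: reduce E->T. Stack=[( E] ptr=4 lookahead=- remaining=[- id ) * id / id $]
Step 11: shift -. Stack=[( E -] ptr=5 lookahead=id remaining=[id ) * id / id $]
Step 12: shift id. Stack=[( E - id] ptr=6 lookahead=) remaining=[) * id / id $]
Step 13: reduce F->id. Stack=[( E - F] ptr=6 lookahead=) remaining=[) * id / id $]

Answer: ( E - F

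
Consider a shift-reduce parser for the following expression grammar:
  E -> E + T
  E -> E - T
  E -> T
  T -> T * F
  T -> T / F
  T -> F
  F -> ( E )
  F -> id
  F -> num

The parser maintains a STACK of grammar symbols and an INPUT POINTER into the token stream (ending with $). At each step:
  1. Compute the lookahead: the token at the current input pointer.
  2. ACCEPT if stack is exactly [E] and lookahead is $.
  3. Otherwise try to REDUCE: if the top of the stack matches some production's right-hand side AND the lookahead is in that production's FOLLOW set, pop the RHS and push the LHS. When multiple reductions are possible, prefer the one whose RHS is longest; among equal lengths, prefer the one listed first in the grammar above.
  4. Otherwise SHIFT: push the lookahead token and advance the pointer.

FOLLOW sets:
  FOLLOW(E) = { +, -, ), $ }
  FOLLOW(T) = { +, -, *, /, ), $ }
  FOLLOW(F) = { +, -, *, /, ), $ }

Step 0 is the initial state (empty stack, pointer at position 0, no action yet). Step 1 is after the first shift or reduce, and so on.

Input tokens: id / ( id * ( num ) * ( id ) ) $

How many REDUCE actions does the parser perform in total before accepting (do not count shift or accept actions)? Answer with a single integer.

Answer: 18

Derivation:
Step 1: shift id. Stack=[id] ptr=1 lookahead=/ remaining=[/ ( id * ( num ) * ( id ) ) $]
Step 2: reduce F->id. Stack=[F] ptr=1 lookahead=/ remaining=[/ ( id * ( num ) * ( id ) ) $]
Step 3: reduce T->F. Stack=[T] ptr=1 lookahead=/ remaining=[/ ( id * ( num ) * ( id ) ) $]
Step 4: shift /. Stack=[T /] ptr=2 lookahead=( remaining=[( id * ( num ) * ( id ) ) $]
Step 5: shift (. Stack=[T / (] ptr=3 lookahead=id remaining=[id * ( num ) * ( id ) ) $]
Step 6: shift id. Stack=[T / ( id] ptr=4 lookahead=* remaining=[* ( num ) * ( id ) ) $]
Step 7: reduce F->id. Stack=[T / ( F] ptr=4 lookahead=* remaining=[* ( num ) * ( id ) ) $]
Step 8: reduce T->F. Stack=[T / ( T] ptr=4 lookahead=* remaining=[* ( num ) * ( id ) ) $]
Step 9: shift *. Stack=[T / ( T *] ptr=5 lookahead=( remaining=[( num ) * ( id ) ) $]
Step 10: shift (. Stack=[T / ( T * (] ptr=6 lookahead=num remaining=[num ) * ( id ) ) $]
Step 11: shift num. Stack=[T / ( T * ( num] ptr=7 lookahead=) remaining=[) * ( id ) ) $]
Step 12: reduce F->num. Stack=[T / ( T * ( F] ptr=7 lookahead=) remaining=[) * ( id ) ) $]
Step 13: reduce T->F. Stack=[T / ( T * ( T] ptr=7 lookahead=) remaining=[) * ( id ) ) $]
Step 14: reduce E->T. Stack=[T / ( T * ( E] ptr=7 lookahead=) remaining=[) * ( id ) ) $]
Step 15: shift ). Stack=[T / ( T * ( E )] ptr=8 lookahead=* remaining=[* ( id ) ) $]
Step 16: reduce F->( E ). Stack=[T / ( T * F] ptr=8 lookahead=* remaining=[* ( id ) ) $]
Step 17: reduce T->T * F. Stack=[T / ( T] ptr=8 lookahead=* remaining=[* ( id ) ) $]
Step 18: shift *. Stack=[T / ( T *] ptr=9 lookahead=( remaining=[( id ) ) $]
Step 19: shift (. Stack=[T / ( T * (] ptr=10 lookahead=id remaining=[id ) ) $]
Step 20: shift id. Stack=[T / ( T * ( id] ptr=11 lookahead=) remaining=[) ) $]
Step 21: reduce F->id. Stack=[T / ( T * ( F] ptr=11 lookahead=) remaining=[) ) $]
Step 22: reduce T->F. Stack=[T / ( T * ( T] ptr=11 lookahead=) remaining=[) ) $]
Step 23: reduce E->T. Stack=[T / ( T * ( E] ptr=11 lookahead=) remaining=[) ) $]
Step 24: shift ). Stack=[T / ( T * ( E )] ptr=12 lookahead=) remaining=[) $]
Step 25: reduce F->( E ). Stack=[T / ( T * F] ptr=12 lookahead=) remaining=[) $]
Step 26: reduce T->T * F. Stack=[T / ( T] ptr=12 lookahead=) remaining=[) $]
Step 27: reduce E->T. Stack=[T / ( E] ptr=12 lookahead=) remaining=[) $]
Step 28: shift ). Stack=[T / ( E )] ptr=13 lookahead=$ remaining=[$]
Step 29: reduce F->( E ). Stack=[T / F] ptr=13 lookahead=$ remaining=[$]
Step 30: reduce T->T / F. Stack=[T] ptr=13 lookahead=$ remaining=[$]
Step 31: reduce E->T. Stack=[E] ptr=13 lookahead=$ remaining=[$]
Step 32: accept. Stack=[E] ptr=13 lookahead=$ remaining=[$]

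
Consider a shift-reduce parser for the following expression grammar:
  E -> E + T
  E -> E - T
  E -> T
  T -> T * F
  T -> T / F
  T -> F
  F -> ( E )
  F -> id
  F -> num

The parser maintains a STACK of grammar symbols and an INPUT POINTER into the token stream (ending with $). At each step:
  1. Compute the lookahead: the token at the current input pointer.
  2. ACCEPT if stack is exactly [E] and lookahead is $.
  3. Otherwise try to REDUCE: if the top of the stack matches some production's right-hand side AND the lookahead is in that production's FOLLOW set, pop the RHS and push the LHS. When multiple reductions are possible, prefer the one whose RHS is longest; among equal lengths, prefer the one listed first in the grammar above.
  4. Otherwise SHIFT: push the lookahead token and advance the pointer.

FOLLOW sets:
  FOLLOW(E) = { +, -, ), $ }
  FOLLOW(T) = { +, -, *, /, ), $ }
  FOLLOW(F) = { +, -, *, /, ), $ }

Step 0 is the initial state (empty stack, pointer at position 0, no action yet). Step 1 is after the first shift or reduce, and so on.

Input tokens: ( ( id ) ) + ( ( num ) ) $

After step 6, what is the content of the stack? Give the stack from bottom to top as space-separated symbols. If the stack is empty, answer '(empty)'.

Answer: ( ( E

Derivation:
Step 1: shift (. Stack=[(] ptr=1 lookahead=( remaining=[( id ) ) + ( ( num ) ) $]
Step 2: shift (. Stack=[( (] ptr=2 lookahead=id remaining=[id ) ) + ( ( num ) ) $]
Step 3: shift id. Stack=[( ( id] ptr=3 lookahead=) remaining=[) ) + ( ( num ) ) $]
Step 4: reduce F->id. Stack=[( ( F] ptr=3 lookahead=) remaining=[) ) + ( ( num ) ) $]
Step 5: reduce T->F. Stack=[( ( T] ptr=3 lookahead=) remaining=[) ) + ( ( num ) ) $]
Step 6: reduce E->T. Stack=[( ( E] ptr=3 lookahead=) remaining=[) ) + ( ( num ) ) $]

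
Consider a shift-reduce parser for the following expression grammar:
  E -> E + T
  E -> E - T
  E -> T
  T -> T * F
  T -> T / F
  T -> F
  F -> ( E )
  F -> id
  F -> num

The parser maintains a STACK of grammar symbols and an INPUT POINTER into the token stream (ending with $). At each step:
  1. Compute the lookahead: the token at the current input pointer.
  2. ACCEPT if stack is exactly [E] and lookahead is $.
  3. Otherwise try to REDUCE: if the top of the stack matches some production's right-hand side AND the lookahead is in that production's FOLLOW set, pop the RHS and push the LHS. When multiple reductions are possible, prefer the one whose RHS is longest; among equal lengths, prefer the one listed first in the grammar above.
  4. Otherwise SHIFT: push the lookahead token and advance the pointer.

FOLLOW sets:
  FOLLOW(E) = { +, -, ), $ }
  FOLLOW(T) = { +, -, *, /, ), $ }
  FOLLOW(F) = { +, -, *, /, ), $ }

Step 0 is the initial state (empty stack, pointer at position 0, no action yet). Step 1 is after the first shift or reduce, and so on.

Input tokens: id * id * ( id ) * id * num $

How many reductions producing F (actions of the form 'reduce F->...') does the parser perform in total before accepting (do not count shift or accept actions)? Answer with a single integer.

Answer: 6

Derivation:
Step 1: shift id. Stack=[id] ptr=1 lookahead=* remaining=[* id * ( id ) * id * num $]
Step 2: reduce F->id. Stack=[F] ptr=1 lookahead=* remaining=[* id * ( id ) * id * num $]
Step 3: reduce T->F. Stack=[T] ptr=1 lookahead=* remaining=[* id * ( id ) * id * num $]
Step 4: shift *. Stack=[T *] ptr=2 lookahead=id remaining=[id * ( id ) * id * num $]
Step 5: shift id. Stack=[T * id] ptr=3 lookahead=* remaining=[* ( id ) * id * num $]
Step 6: reduce F->id. Stack=[T * F] ptr=3 lookahead=* remaining=[* ( id ) * id * num $]
Step 7: reduce T->T * F. Stack=[T] ptr=3 lookahead=* remaining=[* ( id ) * id * num $]
Step 8: shift *. Stack=[T *] ptr=4 lookahead=( remaining=[( id ) * id * num $]
Step 9: shift (. Stack=[T * (] ptr=5 lookahead=id remaining=[id ) * id * num $]
Step 10: shift id. Stack=[T * ( id] ptr=6 lookahead=) remaining=[) * id * num $]
Step 11: reduce F->id. Stack=[T * ( F] ptr=6 lookahead=) remaining=[) * id * num $]
Step 12: reduce T->F. Stack=[T * ( T] ptr=6 lookahead=) remaining=[) * id * num $]
Step 13: reduce E->T. Stack=[T * ( E] ptr=6 lookahead=) remaining=[) * id * num $]
Step 14: shift ). Stack=[T * ( E )] ptr=7 lookahead=* remaining=[* id * num $]
Step 15: reduce F->( E ). Stack=[T * F] ptr=7 lookahead=* remaining=[* id * num $]
Step 16: reduce T->T * F. Stack=[T] ptr=7 lookahead=* remaining=[* id * num $]
Step 17: shift *. Stack=[T *] ptr=8 lookahead=id remaining=[id * num $]
Step 18: shift id. Stack=[T * id] ptr=9 lookahead=* remaining=[* num $]
Step 19: reduce F->id. Stack=[T * F] ptr=9 lookahead=* remaining=[* num $]
Step 20: reduce T->T * F. Stack=[T] ptr=9 lookahead=* remaining=[* num $]
Step 21: shift *. Stack=[T *] ptr=10 lookahead=num remaining=[num $]
Step 22: shift num. Stack=[T * num] ptr=11 lookahead=$ remaining=[$]
Step 23: reduce F->num. Stack=[T * F] ptr=11 lookahead=$ remaining=[$]
Step 24: reduce T->T * F. Stack=[T] ptr=11 lookahead=$ remaining=[$]
Step 25: reduce E->T. Stack=[E] ptr=11 lookahead=$ remaining=[$]
Step 26: accept. Stack=[E] ptr=11 lookahead=$ remaining=[$]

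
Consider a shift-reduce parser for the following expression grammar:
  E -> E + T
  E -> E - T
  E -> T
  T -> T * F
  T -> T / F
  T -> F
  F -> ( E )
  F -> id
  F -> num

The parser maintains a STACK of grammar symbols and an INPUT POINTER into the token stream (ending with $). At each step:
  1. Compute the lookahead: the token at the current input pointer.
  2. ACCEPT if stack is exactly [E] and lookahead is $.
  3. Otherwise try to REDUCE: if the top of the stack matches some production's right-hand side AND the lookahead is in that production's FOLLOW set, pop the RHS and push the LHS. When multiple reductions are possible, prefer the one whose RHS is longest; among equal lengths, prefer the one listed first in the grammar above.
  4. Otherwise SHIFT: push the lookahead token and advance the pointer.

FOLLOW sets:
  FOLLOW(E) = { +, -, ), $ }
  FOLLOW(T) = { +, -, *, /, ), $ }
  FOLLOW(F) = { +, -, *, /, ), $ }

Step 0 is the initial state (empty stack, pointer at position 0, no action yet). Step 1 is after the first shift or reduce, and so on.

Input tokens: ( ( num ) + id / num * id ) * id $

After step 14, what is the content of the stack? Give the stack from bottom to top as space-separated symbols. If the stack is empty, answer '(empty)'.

Answer: ( E + T

Derivation:
Step 1: shift (. Stack=[(] ptr=1 lookahead=( remaining=[( num ) + id / num * id ) * id $]
Step 2: shift (. Stack=[( (] ptr=2 lookahead=num remaining=[num ) + id / num * id ) * id $]
Step 3: shift num. Stack=[( ( num] ptr=3 lookahead=) remaining=[) + id / num * id ) * id $]
Step 4: reduce F->num. Stack=[( ( F] ptr=3 lookahead=) remaining=[) + id / num * id ) * id $]
Step 5: reduce T->F. Stack=[( ( T] ptr=3 lookahead=) remaining=[) + id / num * id ) * id $]
Step 6: reduce E->T. Stack=[( ( E] ptr=3 lookahead=) remaining=[) + id / num * id ) * id $]
Step 7: shift ). Stack=[( ( E )] ptr=4 lookahead=+ remaining=[+ id / num * id ) * id $]
Step 8: reduce F->( E ). Stack=[( F] ptr=4 lookahead=+ remaining=[+ id / num * id ) * id $]
Step 9: reduce T->F. Stack=[( T] ptr=4 lookahead=+ remaining=[+ id / num * id ) * id $]
Step 10: reduce E->T. Stack=[( E] ptr=4 lookahead=+ remaining=[+ id / num * id ) * id $]
Step 11: shift +. Stack=[( E +] ptr=5 lookahead=id remaining=[id / num * id ) * id $]
Step 12: shift id. Stack=[( E + id] ptr=6 lookahead=/ remaining=[/ num * id ) * id $]
Step 13: reduce F->id. Stack=[( E + F] ptr=6 lookahead=/ remaining=[/ num * id ) * id $]
Step 14: reduce T->F. Stack=[( E + T] ptr=6 lookahead=/ remaining=[/ num * id ) * id $]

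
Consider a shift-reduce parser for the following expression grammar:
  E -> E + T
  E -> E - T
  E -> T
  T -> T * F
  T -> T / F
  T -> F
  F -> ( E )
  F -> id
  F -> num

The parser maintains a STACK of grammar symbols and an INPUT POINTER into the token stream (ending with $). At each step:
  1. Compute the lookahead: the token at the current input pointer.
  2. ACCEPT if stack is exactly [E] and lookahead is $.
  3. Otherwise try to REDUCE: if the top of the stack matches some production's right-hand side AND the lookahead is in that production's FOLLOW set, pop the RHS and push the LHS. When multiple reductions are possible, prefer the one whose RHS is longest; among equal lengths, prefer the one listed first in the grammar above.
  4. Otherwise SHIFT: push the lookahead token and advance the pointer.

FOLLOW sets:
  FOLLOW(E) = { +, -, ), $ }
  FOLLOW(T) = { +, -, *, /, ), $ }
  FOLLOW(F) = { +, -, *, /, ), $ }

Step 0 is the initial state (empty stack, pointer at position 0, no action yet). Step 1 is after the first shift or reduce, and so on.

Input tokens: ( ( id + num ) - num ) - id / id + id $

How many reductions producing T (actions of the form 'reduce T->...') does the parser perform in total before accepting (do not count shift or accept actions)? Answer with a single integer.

Answer: 8

Derivation:
Step 1: shift (. Stack=[(] ptr=1 lookahead=( remaining=[( id + num ) - num ) - id / id + id $]
Step 2: shift (. Stack=[( (] ptr=2 lookahead=id remaining=[id + num ) - num ) - id / id + id $]
Step 3: shift id. Stack=[( ( id] ptr=3 lookahead=+ remaining=[+ num ) - num ) - id / id + id $]
Step 4: reduce F->id. Stack=[( ( F] ptr=3 lookahead=+ remaining=[+ num ) - num ) - id / id + id $]
Step 5: reduce T->F. Stack=[( ( T] ptr=3 lookahead=+ remaining=[+ num ) - num ) - id / id + id $]
Step 6: reduce E->T. Stack=[( ( E] ptr=3 lookahead=+ remaining=[+ num ) - num ) - id / id + id $]
Step 7: shift +. Stack=[( ( E +] ptr=4 lookahead=num remaining=[num ) - num ) - id / id + id $]
Step 8: shift num. Stack=[( ( E + num] ptr=5 lookahead=) remaining=[) - num ) - id / id + id $]
Step 9: reduce F->num. Stack=[( ( E + F] ptr=5 lookahead=) remaining=[) - num ) - id / id + id $]
Step 10: reduce T->F. Stack=[( ( E + T] ptr=5 lookahead=) remaining=[) - num ) - id / id + id $]
Step 11: reduce E->E + T. Stack=[( ( E] ptr=5 lookahead=) remaining=[) - num ) - id / id + id $]
Step 12: shift ). Stack=[( ( E )] ptr=6 lookahead=- remaining=[- num ) - id / id + id $]
Step 13: reduce F->( E ). Stack=[( F] ptr=6 lookahead=- remaining=[- num ) - id / id + id $]
Step 14: reduce T->F. Stack=[( T] ptr=6 lookahead=- remaining=[- num ) - id / id + id $]
Step 15: reduce E->T. Stack=[( E] ptr=6 lookahead=- remaining=[- num ) - id / id + id $]
Step 16: shift -. Stack=[( E -] ptr=7 lookahead=num remaining=[num ) - id / id + id $]
Step 17: shift num. Stack=[( E - num] ptr=8 lookahead=) remaining=[) - id / id + id $]
Step 18: reduce F->num. Stack=[( E - F] ptr=8 lookahead=) remaining=[) - id / id + id $]
Step 19: reduce T->F. Stack=[( E - T] ptr=8 lookahead=) remaining=[) - id / id + id $]
Step 20: reduce E->E - T. Stack=[( E] ptr=8 lookahead=) remaining=[) - id / id + id $]
Step 21: shift ). Stack=[( E )] ptr=9 lookahead=- remaining=[- id / id + id $]
Step 22: reduce F->( E ). Stack=[F] ptr=9 lookahead=- remaining=[- id / id + id $]
Step 23: reduce T->F. Stack=[T] ptr=9 lookahead=- remaining=[- id / id + id $]
Step 24: reduce E->T. Stack=[E] ptr=9 lookahead=- remaining=[- id / id + id $]
Step 25: shift -. Stack=[E -] ptr=10 lookahead=id remaining=[id / id + id $]
Step 26: shift id. Stack=[E - id] ptr=11 lookahead=/ remaining=[/ id + id $]
Step 27: reduce F->id. Stack=[E - F] ptr=11 lookahead=/ remaining=[/ id + id $]
Step 28: reduce T->F. Stack=[E - T] ptr=11 lookahead=/ remaining=[/ id + id $]
Step 29: shift /. Stack=[E - T /] ptr=12 lookahead=id remaining=[id + id $]
Step 30: shift id. Stack=[E - T / id] ptr=13 lookahead=+ remaining=[+ id $]
Step 31: reduce F->id. Stack=[E - T / F] ptr=13 lookahead=+ remaining=[+ id $]
Step 32: reduce T->T / F. Stack=[E - T] ptr=13 lookahead=+ remaining=[+ id $]
Step 33: reduce E->E - T. Stack=[E] ptr=13 lookahead=+ remaining=[+ id $]
Step 34: shift +. Stack=[E +] ptr=14 lookahead=id remaining=[id $]
Step 35: shift id. Stack=[E + id] ptr=15 lookahead=$ remaining=[$]
Step 36: reduce F->id. Stack=[E + F] ptr=15 lookahead=$ remaining=[$]
Step 37: reduce T->F. Stack=[E + T] ptr=15 lookahead=$ remaining=[$]
Step 38: reduce E->E + T. Stack=[E] ptr=15 lookahead=$ remaining=[$]
Step 39: accept. Stack=[E] ptr=15 lookahead=$ remaining=[$]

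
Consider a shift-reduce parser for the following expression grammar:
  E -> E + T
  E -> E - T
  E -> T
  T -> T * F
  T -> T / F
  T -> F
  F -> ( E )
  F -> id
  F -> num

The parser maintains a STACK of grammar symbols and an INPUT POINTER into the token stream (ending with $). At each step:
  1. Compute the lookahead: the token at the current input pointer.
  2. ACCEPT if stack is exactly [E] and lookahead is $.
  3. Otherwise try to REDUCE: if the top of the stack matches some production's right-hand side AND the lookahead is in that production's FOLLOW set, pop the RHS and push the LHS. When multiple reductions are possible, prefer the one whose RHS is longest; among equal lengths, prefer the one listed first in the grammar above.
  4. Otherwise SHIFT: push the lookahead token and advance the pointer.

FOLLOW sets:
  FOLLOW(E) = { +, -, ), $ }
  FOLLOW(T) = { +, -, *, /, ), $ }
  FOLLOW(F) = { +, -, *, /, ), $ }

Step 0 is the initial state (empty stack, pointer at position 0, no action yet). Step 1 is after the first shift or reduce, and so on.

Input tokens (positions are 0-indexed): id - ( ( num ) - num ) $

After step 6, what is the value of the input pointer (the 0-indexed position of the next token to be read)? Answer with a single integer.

Step 1: shift id. Stack=[id] ptr=1 lookahead=- remaining=[- ( ( num ) - num ) $]
Step 2: reduce F->id. Stack=[F] ptr=1 lookahead=- remaining=[- ( ( num ) - num ) $]
Step 3: reduce T->F. Stack=[T] ptr=1 lookahead=- remaining=[- ( ( num ) - num ) $]
Step 4: reduce E->T. Stack=[E] ptr=1 lookahead=- remaining=[- ( ( num ) - num ) $]
Step 5: shift -. Stack=[E -] ptr=2 lookahead=( remaining=[( ( num ) - num ) $]
Step 6: shift (. Stack=[E - (] ptr=3 lookahead=( remaining=[( num ) - num ) $]

Answer: 3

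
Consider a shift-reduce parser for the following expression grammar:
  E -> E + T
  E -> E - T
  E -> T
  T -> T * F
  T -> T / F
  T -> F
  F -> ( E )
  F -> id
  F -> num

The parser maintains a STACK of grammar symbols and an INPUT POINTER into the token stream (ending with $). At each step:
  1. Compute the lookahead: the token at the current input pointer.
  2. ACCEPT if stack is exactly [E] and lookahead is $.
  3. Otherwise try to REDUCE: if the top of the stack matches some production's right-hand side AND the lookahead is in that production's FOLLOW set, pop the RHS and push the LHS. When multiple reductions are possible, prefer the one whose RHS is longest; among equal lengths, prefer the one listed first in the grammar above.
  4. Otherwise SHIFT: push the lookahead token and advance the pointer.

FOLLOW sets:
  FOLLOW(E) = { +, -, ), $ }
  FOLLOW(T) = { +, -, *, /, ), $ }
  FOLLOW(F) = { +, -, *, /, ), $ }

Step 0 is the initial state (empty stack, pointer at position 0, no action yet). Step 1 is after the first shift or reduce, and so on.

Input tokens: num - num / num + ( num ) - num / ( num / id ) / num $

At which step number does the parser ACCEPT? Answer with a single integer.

Step 1: shift num. Stack=[num] ptr=1 lookahead=- remaining=[- num / num + ( num ) - num / ( num / id ) / num $]
Step 2: reduce F->num. Stack=[F] ptr=1 lookahead=- remaining=[- num / num + ( num ) - num / ( num / id ) / num $]
Step 3: reduce T->F. Stack=[T] ptr=1 lookahead=- remaining=[- num / num + ( num ) - num / ( num / id ) / num $]
Step 4: reduce E->T. Stack=[E] ptr=1 lookahead=- remaining=[- num / num + ( num ) - num / ( num / id ) / num $]
Step 5: shift -. Stack=[E -] ptr=2 lookahead=num remaining=[num / num + ( num ) - num / ( num / id ) / num $]
Step 6: shift num. Stack=[E - num] ptr=3 lookahead=/ remaining=[/ num + ( num ) - num / ( num / id ) / num $]
Step 7: reduce F->num. Stack=[E - F] ptr=3 lookahead=/ remaining=[/ num + ( num ) - num / ( num / id ) / num $]
Step 8: reduce T->F. Stack=[E - T] ptr=3 lookahead=/ remaining=[/ num + ( num ) - num / ( num / id ) / num $]
Step 9: shift /. Stack=[E - T /] ptr=4 lookahead=num remaining=[num + ( num ) - num / ( num / id ) / num $]
Step 10: shift num. Stack=[E - T / num] ptr=5 lookahead=+ remaining=[+ ( num ) - num / ( num / id ) / num $]
Step 11: reduce F->num. Stack=[E - T / F] ptr=5 lookahead=+ remaining=[+ ( num ) - num / ( num / id ) / num $]
Step 12: reduce T->T / F. Stack=[E - T] ptr=5 lookahead=+ remaining=[+ ( num ) - num / ( num / id ) / num $]
Step 13: reduce E->E - T. Stack=[E] ptr=5 lookahead=+ remaining=[+ ( num ) - num / ( num / id ) / num $]
Step 14: shift +. Stack=[E +] ptr=6 lookahead=( remaining=[( num ) - num / ( num / id ) / num $]
Step 15: shift (. Stack=[E + (] ptr=7 lookahead=num remaining=[num ) - num / ( num / id ) / num $]
Step 16: shift num. Stack=[E + ( num] ptr=8 lookahead=) remaining=[) - num / ( num / id ) / num $]
Step 17: reduce F->num. Stack=[E + ( F] ptr=8 lookahead=) remaining=[) - num / ( num / id ) / num $]
Step 18: reduce T->F. Stack=[E + ( T] ptr=8 lookahead=) remaining=[) - num / ( num / id ) / num $]
Step 19: reduce E->T. Stack=[E + ( E] ptr=8 lookahead=) remaining=[) - num / ( num / id ) / num $]
Step 20: shift ). Stack=[E + ( E )] ptr=9 lookahead=- remaining=[- num / ( num / id ) / num $]
Step 21: reduce F->( E ). Stack=[E + F] ptr=9 lookahead=- remaining=[- num / ( num / id ) / num $]
Step 22: reduce T->F. Stack=[E + T] ptr=9 lookahead=- remaining=[- num / ( num / id ) / num $]
Step 23: reduce E->E + T. Stack=[E] ptr=9 lookahead=- remaining=[- num / ( num / id ) / num $]
Step 24: shift -. Stack=[E -] ptr=10 lookahead=num remaining=[num / ( num / id ) / num $]
Step 25: shift num. Stack=[E - num] ptr=11 lookahead=/ remaining=[/ ( num / id ) / num $]
Step 26: reduce F->num. Stack=[E - F] ptr=11 lookahead=/ remaining=[/ ( num / id ) / num $]
Step 27: reduce T->F. Stack=[E - T] ptr=11 lookahead=/ remaining=[/ ( num / id ) / num $]
Step 28: shift /. Stack=[E - T /] ptr=12 lookahead=( remaining=[( num / id ) / num $]
Step 29: shift (. Stack=[E - T / (] ptr=13 lookahead=num remaining=[num / id ) / num $]
Step 30: shift num. Stack=[E - T / ( num] ptr=14 lookahead=/ remaining=[/ id ) / num $]
Step 31: reduce F->num. Stack=[E - T / ( F] ptr=14 lookahead=/ remaining=[/ id ) / num $]
Step 32: reduce T->F. Stack=[E - T / ( T] ptr=14 lookahead=/ remaining=[/ id ) / num $]
Step 33: shift /. Stack=[E - T / ( T /] ptr=15 lookahead=id remaining=[id ) / num $]
Step 34: shift id. Stack=[E - T / ( T / id] ptr=16 lookahead=) remaining=[) / num $]
Step 35: reduce F->id. Stack=[E - T / ( T / F] ptr=16 lookahead=) remaining=[) / num $]
Step 36: reduce T->T / F. Stack=[E - T / ( T] ptr=16 lookahead=) remaining=[) / num $]
Step 37: reduce E->T. Stack=[E - T / ( E] ptr=16 lookahead=) remaining=[) / num $]
Step 38: shift ). Stack=[E - T / ( E )] ptr=17 lookahead=/ remaining=[/ num $]
Step 39: reduce F->( E ). Stack=[E - T / F] ptr=17 lookahead=/ remaining=[/ num $]
Step 40: reduce T->T / F. Stack=[E - T] ptr=17 lookahead=/ remaining=[/ num $]
Step 41: shift /. Stack=[E - T /] ptr=18 lookahead=num remaining=[num $]
Step 42: shift num. Stack=[E - T / num] ptr=19 lookahead=$ remaining=[$]
Step 43: reduce F->num. Stack=[E - T / F] ptr=19 lookahead=$ remaining=[$]
Step 44: reduce T->T / F. Stack=[E - T] ptr=19 lookahead=$ remaining=[$]
Step 45: reduce E->E - T. Stack=[E] ptr=19 lookahead=$ remaining=[$]
Step 46: accept. Stack=[E] ptr=19 lookahead=$ remaining=[$]

Answer: 46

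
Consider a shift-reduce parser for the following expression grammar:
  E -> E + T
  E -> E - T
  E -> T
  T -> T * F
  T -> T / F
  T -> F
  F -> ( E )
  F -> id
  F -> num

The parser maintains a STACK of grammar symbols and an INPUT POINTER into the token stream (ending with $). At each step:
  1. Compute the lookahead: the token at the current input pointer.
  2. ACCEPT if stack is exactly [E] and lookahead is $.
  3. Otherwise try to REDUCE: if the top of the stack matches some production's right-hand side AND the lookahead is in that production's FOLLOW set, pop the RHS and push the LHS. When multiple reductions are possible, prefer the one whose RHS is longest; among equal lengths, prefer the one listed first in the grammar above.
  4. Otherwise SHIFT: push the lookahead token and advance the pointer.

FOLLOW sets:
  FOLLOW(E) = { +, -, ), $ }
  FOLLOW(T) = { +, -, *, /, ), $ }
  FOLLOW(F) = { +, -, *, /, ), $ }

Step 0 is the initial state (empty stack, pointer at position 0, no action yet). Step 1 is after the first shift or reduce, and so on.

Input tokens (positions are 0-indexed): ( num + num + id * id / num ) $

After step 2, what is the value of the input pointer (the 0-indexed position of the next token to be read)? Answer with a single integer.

Step 1: shift (. Stack=[(] ptr=1 lookahead=num remaining=[num + num + id * id / num ) $]
Step 2: shift num. Stack=[( num] ptr=2 lookahead=+ remaining=[+ num + id * id / num ) $]

Answer: 2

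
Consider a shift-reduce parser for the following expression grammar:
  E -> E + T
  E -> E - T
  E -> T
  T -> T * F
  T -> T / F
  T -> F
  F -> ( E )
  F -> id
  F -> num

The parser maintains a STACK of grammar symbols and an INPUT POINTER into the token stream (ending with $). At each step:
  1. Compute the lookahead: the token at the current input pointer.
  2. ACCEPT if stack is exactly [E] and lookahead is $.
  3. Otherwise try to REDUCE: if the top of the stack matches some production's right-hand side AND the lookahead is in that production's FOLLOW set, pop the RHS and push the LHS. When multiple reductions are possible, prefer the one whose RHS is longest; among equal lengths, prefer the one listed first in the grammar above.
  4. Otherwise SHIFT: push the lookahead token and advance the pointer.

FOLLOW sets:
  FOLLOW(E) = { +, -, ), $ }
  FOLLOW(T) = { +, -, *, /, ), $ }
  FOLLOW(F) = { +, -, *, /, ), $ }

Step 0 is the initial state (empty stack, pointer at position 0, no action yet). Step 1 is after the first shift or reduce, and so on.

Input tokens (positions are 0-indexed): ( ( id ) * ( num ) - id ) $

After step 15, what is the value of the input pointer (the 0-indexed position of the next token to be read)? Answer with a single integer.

Answer: 7

Derivation:
Step 1: shift (. Stack=[(] ptr=1 lookahead=( remaining=[( id ) * ( num ) - id ) $]
Step 2: shift (. Stack=[( (] ptr=2 lookahead=id remaining=[id ) * ( num ) - id ) $]
Step 3: shift id. Stack=[( ( id] ptr=3 lookahead=) remaining=[) * ( num ) - id ) $]
Step 4: reduce F->id. Stack=[( ( F] ptr=3 lookahead=) remaining=[) * ( num ) - id ) $]
Step 5: reduce T->F. Stack=[( ( T] ptr=3 lookahead=) remaining=[) * ( num ) - id ) $]
Step 6: reduce E->T. Stack=[( ( E] ptr=3 lookahead=) remaining=[) * ( num ) - id ) $]
Step 7: shift ). Stack=[( ( E )] ptr=4 lookahead=* remaining=[* ( num ) - id ) $]
Step 8: reduce F->( E ). Stack=[( F] ptr=4 lookahead=* remaining=[* ( num ) - id ) $]
Step 9: reduce T->F. Stack=[( T] ptr=4 lookahead=* remaining=[* ( num ) - id ) $]
Step 10: shift *. Stack=[( T *] ptr=5 lookahead=( remaining=[( num ) - id ) $]
Step 11: shift (. Stack=[( T * (] ptr=6 lookahead=num remaining=[num ) - id ) $]
Step 12: shift num. Stack=[( T * ( num] ptr=7 lookahead=) remaining=[) - id ) $]
Step 13: reduce F->num. Stack=[( T * ( F] ptr=7 lookahead=) remaining=[) - id ) $]
Step 14: reduce T->F. Stack=[( T * ( T] ptr=7 lookahead=) remaining=[) - id ) $]
Step 15: reduce E->T. Stack=[( T * ( E] ptr=7 lookahead=) remaining=[) - id ) $]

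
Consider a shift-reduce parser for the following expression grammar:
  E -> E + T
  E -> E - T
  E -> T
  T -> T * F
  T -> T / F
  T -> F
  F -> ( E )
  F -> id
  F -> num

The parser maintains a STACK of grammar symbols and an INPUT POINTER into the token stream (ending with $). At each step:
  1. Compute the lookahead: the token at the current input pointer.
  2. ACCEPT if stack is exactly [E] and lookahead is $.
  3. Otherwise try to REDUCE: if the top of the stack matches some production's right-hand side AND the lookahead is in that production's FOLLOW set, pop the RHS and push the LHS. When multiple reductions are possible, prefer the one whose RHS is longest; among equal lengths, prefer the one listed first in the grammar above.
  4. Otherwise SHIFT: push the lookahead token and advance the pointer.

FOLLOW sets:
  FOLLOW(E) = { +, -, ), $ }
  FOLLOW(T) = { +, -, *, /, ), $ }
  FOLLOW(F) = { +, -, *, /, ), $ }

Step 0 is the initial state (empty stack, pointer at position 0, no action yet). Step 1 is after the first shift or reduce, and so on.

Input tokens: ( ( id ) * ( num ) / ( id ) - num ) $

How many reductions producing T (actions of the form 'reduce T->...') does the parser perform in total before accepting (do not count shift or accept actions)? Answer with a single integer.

Answer: 8

Derivation:
Step 1: shift (. Stack=[(] ptr=1 lookahead=( remaining=[( id ) * ( num ) / ( id ) - num ) $]
Step 2: shift (. Stack=[( (] ptr=2 lookahead=id remaining=[id ) * ( num ) / ( id ) - num ) $]
Step 3: shift id. Stack=[( ( id] ptr=3 lookahead=) remaining=[) * ( num ) / ( id ) - num ) $]
Step 4: reduce F->id. Stack=[( ( F] ptr=3 lookahead=) remaining=[) * ( num ) / ( id ) - num ) $]
Step 5: reduce T->F. Stack=[( ( T] ptr=3 lookahead=) remaining=[) * ( num ) / ( id ) - num ) $]
Step 6: reduce E->T. Stack=[( ( E] ptr=3 lookahead=) remaining=[) * ( num ) / ( id ) - num ) $]
Step 7: shift ). Stack=[( ( E )] ptr=4 lookahead=* remaining=[* ( num ) / ( id ) - num ) $]
Step 8: reduce F->( E ). Stack=[( F] ptr=4 lookahead=* remaining=[* ( num ) / ( id ) - num ) $]
Step 9: reduce T->F. Stack=[( T] ptr=4 lookahead=* remaining=[* ( num ) / ( id ) - num ) $]
Step 10: shift *. Stack=[( T *] ptr=5 lookahead=( remaining=[( num ) / ( id ) - num ) $]
Step 11: shift (. Stack=[( T * (] ptr=6 lookahead=num remaining=[num ) / ( id ) - num ) $]
Step 12: shift num. Stack=[( T * ( num] ptr=7 lookahead=) remaining=[) / ( id ) - num ) $]
Step 13: reduce F->num. Stack=[( T * ( F] ptr=7 lookahead=) remaining=[) / ( id ) - num ) $]
Step 14: reduce T->F. Stack=[( T * ( T] ptr=7 lookahead=) remaining=[) / ( id ) - num ) $]
Step 15: reduce E->T. Stack=[( T * ( E] ptr=7 lookahead=) remaining=[) / ( id ) - num ) $]
Step 16: shift ). Stack=[( T * ( E )] ptr=8 lookahead=/ remaining=[/ ( id ) - num ) $]
Step 17: reduce F->( E ). Stack=[( T * F] ptr=8 lookahead=/ remaining=[/ ( id ) - num ) $]
Step 18: reduce T->T * F. Stack=[( T] ptr=8 lookahead=/ remaining=[/ ( id ) - num ) $]
Step 19: shift /. Stack=[( T /] ptr=9 lookahead=( remaining=[( id ) - num ) $]
Step 20: shift (. Stack=[( T / (] ptr=10 lookahead=id remaining=[id ) - num ) $]
Step 21: shift id. Stack=[( T / ( id] ptr=11 lookahead=) remaining=[) - num ) $]
Step 22: reduce F->id. Stack=[( T / ( F] ptr=11 lookahead=) remaining=[) - num ) $]
Step 23: reduce T->F. Stack=[( T / ( T] ptr=11 lookahead=) remaining=[) - num ) $]
Step 24: reduce E->T. Stack=[( T / ( E] ptr=11 lookahead=) remaining=[) - num ) $]
Step 25: shift ). Stack=[( T / ( E )] ptr=12 lookahead=- remaining=[- num ) $]
Step 26: reduce F->( E ). Stack=[( T / F] ptr=12 lookahead=- remaining=[- num ) $]
Step 27: reduce T->T / F. Stack=[( T] ptr=12 lookahead=- remaining=[- num ) $]
Step 28: reduce E->T. Stack=[( E] ptr=12 lookahead=- remaining=[- num ) $]
Step 29: shift -. Stack=[( E -] ptr=13 lookahead=num remaining=[num ) $]
Step 30: shift num. Stack=[( E - num] ptr=14 lookahead=) remaining=[) $]
Step 31: reduce F->num. Stack=[( E - F] ptr=14 lookahead=) remaining=[) $]
Step 32: reduce T->F. Stack=[( E - T] ptr=14 lookahead=) remaining=[) $]
Step 33: reduce E->E - T. Stack=[( E] ptr=14 lookahead=) remaining=[) $]
Step 34: shift ). Stack=[( E )] ptr=15 lookahead=$ remaining=[$]
Step 35: reduce F->( E ). Stack=[F] ptr=15 lookahead=$ remaining=[$]
Step 36: reduce T->F. Stack=[T] ptr=15 lookahead=$ remaining=[$]
Step 37: reduce E->T. Stack=[E] ptr=15 lookahead=$ remaining=[$]
Step 38: accept. Stack=[E] ptr=15 lookahead=$ remaining=[$]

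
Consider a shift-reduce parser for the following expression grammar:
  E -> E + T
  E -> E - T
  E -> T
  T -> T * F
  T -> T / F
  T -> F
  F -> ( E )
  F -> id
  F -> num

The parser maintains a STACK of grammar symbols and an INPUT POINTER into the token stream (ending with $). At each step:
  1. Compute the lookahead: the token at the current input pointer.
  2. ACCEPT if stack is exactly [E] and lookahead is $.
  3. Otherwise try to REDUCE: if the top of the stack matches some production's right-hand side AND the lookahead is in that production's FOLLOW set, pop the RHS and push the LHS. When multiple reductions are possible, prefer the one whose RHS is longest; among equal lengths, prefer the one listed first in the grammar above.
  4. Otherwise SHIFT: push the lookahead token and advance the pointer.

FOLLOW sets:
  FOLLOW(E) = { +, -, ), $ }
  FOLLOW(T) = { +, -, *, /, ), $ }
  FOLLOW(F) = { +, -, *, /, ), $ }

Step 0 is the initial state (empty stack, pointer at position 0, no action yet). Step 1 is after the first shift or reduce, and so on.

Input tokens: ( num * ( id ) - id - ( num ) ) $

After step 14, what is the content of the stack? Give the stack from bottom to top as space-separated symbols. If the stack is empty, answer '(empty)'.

Answer: ( E

Derivation:
Step 1: shift (. Stack=[(] ptr=1 lookahead=num remaining=[num * ( id ) - id - ( num ) ) $]
Step 2: shift num. Stack=[( num] ptr=2 lookahead=* remaining=[* ( id ) - id - ( num ) ) $]
Step 3: reduce F->num. Stack=[( F] ptr=2 lookahead=* remaining=[* ( id ) - id - ( num ) ) $]
Step 4: reduce T->F. Stack=[( T] ptr=2 lookahead=* remaining=[* ( id ) - id - ( num ) ) $]
Step 5: shift *. Stack=[( T *] ptr=3 lookahead=( remaining=[( id ) - id - ( num ) ) $]
Step 6: shift (. Stack=[( T * (] ptr=4 lookahead=id remaining=[id ) - id - ( num ) ) $]
Step 7: shift id. Stack=[( T * ( id] ptr=5 lookahead=) remaining=[) - id - ( num ) ) $]
Step 8: reduce F->id. Stack=[( T * ( F] ptr=5 lookahead=) remaining=[) - id - ( num ) ) $]
Step 9: reduce T->F. Stack=[( T * ( T] ptr=5 lookahead=) remaining=[) - id - ( num ) ) $]
Step 10: reduce E->T. Stack=[( T * ( E] ptr=5 lookahead=) remaining=[) - id - ( num ) ) $]
Step 11: shift ). Stack=[( T * ( E )] ptr=6 lookahead=- remaining=[- id - ( num ) ) $]
Step 12: reduce F->( E ). Stack=[( T * F] ptr=6 lookahead=- remaining=[- id - ( num ) ) $]
Step 13: reduce T->T * F. Stack=[( T] ptr=6 lookahead=- remaining=[- id - ( num ) ) $]
Step 14: reduce E->T. Stack=[( E] ptr=6 lookahead=- remaining=[- id - ( num ) ) $]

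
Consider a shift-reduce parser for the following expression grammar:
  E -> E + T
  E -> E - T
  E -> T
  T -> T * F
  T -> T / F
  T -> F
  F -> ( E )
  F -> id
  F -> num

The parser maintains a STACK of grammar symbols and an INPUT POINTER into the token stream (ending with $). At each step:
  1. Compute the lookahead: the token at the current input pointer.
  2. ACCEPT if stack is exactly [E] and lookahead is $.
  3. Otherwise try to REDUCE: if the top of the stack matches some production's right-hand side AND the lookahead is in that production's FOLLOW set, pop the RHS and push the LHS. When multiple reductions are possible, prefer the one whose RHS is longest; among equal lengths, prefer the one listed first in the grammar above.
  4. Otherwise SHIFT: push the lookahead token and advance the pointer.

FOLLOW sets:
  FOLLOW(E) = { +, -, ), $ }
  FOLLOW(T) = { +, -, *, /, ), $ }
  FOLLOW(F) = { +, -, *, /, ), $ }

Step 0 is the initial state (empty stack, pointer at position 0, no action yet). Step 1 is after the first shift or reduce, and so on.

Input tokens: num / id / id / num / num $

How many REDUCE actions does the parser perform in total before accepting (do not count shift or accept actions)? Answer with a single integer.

Step 1: shift num. Stack=[num] ptr=1 lookahead=/ remaining=[/ id / id / num / num $]
Step 2: reduce F->num. Stack=[F] ptr=1 lookahead=/ remaining=[/ id / id / num / num $]
Step 3: reduce T->F. Stack=[T] ptr=1 lookahead=/ remaining=[/ id / id / num / num $]
Step 4: shift /. Stack=[T /] ptr=2 lookahead=id remaining=[id / id / num / num $]
Step 5: shift id. Stack=[T / id] ptr=3 lookahead=/ remaining=[/ id / num / num $]
Step 6: reduce F->id. Stack=[T / F] ptr=3 lookahead=/ remaining=[/ id / num / num $]
Step 7: reduce T->T / F. Stack=[T] ptr=3 lookahead=/ remaining=[/ id / num / num $]
Step 8: shift /. Stack=[T /] ptr=4 lookahead=id remaining=[id / num / num $]
Step 9: shift id. Stack=[T / id] ptr=5 lookahead=/ remaining=[/ num / num $]
Step 10: reduce F->id. Stack=[T / F] ptr=5 lookahead=/ remaining=[/ num / num $]
Step 11: reduce T->T / F. Stack=[T] ptr=5 lookahead=/ remaining=[/ num / num $]
Step 12: shift /. Stack=[T /] ptr=6 lookahead=num remaining=[num / num $]
Step 13: shift num. Stack=[T / num] ptr=7 lookahead=/ remaining=[/ num $]
Step 14: reduce F->num. Stack=[T / F] ptr=7 lookahead=/ remaining=[/ num $]
Step 15: reduce T->T / F. Stack=[T] ptr=7 lookahead=/ remaining=[/ num $]
Step 16: shift /. Stack=[T /] ptr=8 lookahead=num remaining=[num $]
Step 17: shift num. Stack=[T / num] ptr=9 lookahead=$ remaining=[$]
Step 18: reduce F->num. Stack=[T / F] ptr=9 lookahead=$ remaining=[$]
Step 19: reduce T->T / F. Stack=[T] ptr=9 lookahead=$ remaining=[$]
Step 20: reduce E->T. Stack=[E] ptr=9 lookahead=$ remaining=[$]
Step 21: accept. Stack=[E] ptr=9 lookahead=$ remaining=[$]

Answer: 11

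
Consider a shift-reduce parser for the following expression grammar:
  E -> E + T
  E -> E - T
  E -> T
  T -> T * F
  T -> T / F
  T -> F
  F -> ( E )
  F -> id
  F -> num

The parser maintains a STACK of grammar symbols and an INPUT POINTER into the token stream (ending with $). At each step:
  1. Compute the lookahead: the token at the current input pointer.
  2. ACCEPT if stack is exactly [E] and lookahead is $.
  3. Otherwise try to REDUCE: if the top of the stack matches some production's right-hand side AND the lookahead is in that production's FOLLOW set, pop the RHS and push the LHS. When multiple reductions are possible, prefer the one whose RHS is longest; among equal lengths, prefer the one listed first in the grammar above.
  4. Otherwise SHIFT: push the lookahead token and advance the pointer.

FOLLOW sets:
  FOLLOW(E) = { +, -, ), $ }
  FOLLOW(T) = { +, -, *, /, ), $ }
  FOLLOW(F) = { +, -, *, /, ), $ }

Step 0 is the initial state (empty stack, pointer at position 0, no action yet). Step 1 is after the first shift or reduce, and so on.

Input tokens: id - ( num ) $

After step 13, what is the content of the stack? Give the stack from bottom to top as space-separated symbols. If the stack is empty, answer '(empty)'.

Step 1: shift id. Stack=[id] ptr=1 lookahead=- remaining=[- ( num ) $]
Step 2: reduce F->id. Stack=[F] ptr=1 lookahead=- remaining=[- ( num ) $]
Step 3: reduce T->F. Stack=[T] ptr=1 lookahead=- remaining=[- ( num ) $]
Step 4: reduce E->T. Stack=[E] ptr=1 lookahead=- remaining=[- ( num ) $]
Step 5: shift -. Stack=[E -] ptr=2 lookahead=( remaining=[( num ) $]
Step 6: shift (. Stack=[E - (] ptr=3 lookahead=num remaining=[num ) $]
Step 7: shift num. Stack=[E - ( num] ptr=4 lookahead=) remaining=[) $]
Step 8: reduce F->num. Stack=[E - ( F] ptr=4 lookahead=) remaining=[) $]
Step 9: reduce T->F. Stack=[E - ( T] ptr=4 lookahead=) remaining=[) $]
Step 10: reduce E->T. Stack=[E - ( E] ptr=4 lookahead=) remaining=[) $]
Step 11: shift ). Stack=[E - ( E )] ptr=5 lookahead=$ remaining=[$]
Step 12: reduce F->( E ). Stack=[E - F] ptr=5 lookahead=$ remaining=[$]
Step 13: reduce T->F. Stack=[E - T] ptr=5 lookahead=$ remaining=[$]

Answer: E - T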